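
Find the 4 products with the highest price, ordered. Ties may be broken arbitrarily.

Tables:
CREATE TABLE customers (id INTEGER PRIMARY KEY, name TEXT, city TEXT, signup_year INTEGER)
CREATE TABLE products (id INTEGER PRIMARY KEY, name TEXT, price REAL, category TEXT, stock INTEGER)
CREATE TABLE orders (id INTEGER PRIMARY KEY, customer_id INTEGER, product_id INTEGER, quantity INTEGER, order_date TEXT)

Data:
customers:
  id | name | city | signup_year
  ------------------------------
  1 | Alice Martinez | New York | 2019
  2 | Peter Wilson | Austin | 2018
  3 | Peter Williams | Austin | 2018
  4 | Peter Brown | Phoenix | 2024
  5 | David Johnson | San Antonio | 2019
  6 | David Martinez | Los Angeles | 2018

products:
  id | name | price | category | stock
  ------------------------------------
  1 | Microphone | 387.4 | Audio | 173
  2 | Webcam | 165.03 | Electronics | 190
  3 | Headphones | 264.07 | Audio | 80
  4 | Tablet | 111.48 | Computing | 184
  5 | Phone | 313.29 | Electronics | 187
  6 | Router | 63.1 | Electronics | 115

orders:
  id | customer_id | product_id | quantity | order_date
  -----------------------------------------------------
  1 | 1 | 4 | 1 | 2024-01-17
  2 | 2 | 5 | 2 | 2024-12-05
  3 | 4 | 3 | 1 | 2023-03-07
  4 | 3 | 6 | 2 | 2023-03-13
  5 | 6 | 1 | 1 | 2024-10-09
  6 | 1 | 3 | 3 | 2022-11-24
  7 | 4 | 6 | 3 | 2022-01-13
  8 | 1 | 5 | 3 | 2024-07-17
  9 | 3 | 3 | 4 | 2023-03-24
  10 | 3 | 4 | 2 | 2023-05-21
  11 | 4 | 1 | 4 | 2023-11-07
SELECT name, price FROM products ORDER BY price DESC LIMIT 4

Execution result:
name | price
Microphone | 387.40
Phone | 313.29
Headphones | 264.07
Webcam | 165.03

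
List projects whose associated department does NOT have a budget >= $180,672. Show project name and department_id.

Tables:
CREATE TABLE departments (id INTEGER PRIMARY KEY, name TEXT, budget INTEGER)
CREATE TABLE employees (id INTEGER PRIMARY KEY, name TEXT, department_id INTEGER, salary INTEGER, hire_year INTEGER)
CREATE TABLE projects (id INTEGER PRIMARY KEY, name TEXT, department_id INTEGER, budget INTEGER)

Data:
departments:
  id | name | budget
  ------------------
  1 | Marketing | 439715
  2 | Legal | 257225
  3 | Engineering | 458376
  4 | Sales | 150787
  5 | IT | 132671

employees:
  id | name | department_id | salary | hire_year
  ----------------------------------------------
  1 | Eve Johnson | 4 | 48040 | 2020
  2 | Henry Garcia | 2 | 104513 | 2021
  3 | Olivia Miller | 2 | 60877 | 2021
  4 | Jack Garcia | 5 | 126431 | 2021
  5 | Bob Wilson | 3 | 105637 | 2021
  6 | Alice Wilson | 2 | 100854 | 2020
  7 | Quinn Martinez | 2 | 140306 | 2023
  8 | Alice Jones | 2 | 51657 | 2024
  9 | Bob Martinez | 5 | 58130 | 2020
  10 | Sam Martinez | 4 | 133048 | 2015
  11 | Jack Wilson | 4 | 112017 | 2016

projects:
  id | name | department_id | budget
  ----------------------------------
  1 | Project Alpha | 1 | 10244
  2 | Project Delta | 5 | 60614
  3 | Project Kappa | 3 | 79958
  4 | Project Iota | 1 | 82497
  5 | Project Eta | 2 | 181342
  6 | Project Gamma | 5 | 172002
SELECT name, department_id FROM projects WHERE department_id NOT IN (SELECT id FROM departments WHERE budget >= 180672)

Execution result:
name | department_id
Project Delta | 5
Project Gamma | 5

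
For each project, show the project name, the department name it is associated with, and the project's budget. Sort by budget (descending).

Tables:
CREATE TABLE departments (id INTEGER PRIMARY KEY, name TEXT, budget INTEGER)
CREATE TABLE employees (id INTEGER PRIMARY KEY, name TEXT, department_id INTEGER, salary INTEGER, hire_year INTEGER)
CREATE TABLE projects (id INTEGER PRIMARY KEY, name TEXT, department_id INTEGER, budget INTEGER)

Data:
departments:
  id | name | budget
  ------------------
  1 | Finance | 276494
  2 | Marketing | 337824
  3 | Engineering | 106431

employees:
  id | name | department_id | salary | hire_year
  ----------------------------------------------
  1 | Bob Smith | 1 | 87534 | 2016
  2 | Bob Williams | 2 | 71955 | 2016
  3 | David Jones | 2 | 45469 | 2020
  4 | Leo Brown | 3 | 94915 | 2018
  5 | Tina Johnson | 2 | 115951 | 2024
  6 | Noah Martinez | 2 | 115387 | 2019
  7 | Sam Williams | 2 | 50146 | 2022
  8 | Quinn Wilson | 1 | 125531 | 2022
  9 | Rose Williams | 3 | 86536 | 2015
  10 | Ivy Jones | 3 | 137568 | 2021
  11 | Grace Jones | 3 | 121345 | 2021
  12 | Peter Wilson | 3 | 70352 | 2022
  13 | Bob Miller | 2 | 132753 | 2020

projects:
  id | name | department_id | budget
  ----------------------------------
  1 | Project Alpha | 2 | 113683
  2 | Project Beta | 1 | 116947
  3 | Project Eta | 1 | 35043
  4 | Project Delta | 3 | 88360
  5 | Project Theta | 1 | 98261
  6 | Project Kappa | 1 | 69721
SELECT c.name, p.name AS department, c.budget FROM projects c JOIN departments p ON c.department_id = p.id ORDER BY c.budget DESC

Execution result:
name | department | budget
Project Beta | Finance | 116947
Project Alpha | Marketing | 113683
Project Theta | Finance | 98261
Project Delta | Engineering | 88360
Project Kappa | Finance | 69721
Project Eta | Finance | 35043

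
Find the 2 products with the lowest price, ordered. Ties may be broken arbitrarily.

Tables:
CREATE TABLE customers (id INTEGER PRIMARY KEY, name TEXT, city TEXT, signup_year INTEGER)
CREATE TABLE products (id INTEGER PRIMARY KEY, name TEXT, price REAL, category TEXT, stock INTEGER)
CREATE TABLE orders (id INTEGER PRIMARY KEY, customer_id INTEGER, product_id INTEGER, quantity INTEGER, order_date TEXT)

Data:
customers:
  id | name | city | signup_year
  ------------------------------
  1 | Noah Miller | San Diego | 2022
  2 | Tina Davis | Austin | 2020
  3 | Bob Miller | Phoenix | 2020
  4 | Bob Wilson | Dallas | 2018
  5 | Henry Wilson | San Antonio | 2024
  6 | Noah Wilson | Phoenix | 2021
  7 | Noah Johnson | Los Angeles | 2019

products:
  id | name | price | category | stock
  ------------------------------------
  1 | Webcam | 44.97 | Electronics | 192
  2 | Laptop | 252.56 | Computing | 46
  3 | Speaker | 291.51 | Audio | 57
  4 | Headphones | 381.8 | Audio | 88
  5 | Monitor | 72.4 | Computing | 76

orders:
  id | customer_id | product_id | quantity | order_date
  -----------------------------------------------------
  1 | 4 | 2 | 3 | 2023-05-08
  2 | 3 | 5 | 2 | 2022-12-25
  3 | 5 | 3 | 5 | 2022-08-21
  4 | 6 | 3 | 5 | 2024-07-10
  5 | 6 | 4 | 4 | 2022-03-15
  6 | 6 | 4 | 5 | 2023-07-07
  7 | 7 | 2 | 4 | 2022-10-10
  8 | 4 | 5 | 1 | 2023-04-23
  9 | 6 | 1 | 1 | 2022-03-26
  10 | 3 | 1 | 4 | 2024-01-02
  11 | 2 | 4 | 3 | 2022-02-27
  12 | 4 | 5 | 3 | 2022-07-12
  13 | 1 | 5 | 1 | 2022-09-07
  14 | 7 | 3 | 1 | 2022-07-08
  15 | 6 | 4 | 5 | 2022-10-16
SELECT name, price FROM products ORDER BY price ASC LIMIT 2

Execution result:
name | price
Webcam | 44.97
Monitor | 72.40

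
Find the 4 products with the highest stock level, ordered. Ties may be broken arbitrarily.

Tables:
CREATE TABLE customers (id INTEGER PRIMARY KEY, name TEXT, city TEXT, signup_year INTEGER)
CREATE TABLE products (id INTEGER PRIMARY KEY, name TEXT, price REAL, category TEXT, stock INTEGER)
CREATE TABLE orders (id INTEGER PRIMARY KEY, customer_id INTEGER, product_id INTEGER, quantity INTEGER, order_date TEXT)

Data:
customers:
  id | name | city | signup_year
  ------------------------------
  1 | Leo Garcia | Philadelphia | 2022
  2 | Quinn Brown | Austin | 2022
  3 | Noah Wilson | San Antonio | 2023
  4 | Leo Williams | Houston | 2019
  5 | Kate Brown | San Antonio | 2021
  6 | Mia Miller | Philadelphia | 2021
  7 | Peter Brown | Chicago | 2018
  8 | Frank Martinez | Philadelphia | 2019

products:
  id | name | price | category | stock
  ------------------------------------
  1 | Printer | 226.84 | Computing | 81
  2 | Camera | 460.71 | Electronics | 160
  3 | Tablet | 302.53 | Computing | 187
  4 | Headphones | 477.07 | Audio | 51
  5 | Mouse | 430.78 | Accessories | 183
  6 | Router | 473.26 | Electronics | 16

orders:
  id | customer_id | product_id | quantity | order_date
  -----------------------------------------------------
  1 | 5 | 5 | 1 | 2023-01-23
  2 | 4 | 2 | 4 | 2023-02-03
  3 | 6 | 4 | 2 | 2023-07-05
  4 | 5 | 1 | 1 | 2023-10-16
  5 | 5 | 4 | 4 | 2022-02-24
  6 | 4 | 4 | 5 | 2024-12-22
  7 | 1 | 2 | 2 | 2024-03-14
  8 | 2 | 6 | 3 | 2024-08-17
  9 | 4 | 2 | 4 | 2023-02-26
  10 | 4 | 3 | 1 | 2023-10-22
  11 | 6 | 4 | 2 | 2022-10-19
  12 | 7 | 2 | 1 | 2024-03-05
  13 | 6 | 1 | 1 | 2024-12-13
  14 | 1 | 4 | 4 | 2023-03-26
SELECT name, stock FROM products ORDER BY stock DESC LIMIT 4

Execution result:
name | stock
Tablet | 187
Mouse | 183
Camera | 160
Printer | 81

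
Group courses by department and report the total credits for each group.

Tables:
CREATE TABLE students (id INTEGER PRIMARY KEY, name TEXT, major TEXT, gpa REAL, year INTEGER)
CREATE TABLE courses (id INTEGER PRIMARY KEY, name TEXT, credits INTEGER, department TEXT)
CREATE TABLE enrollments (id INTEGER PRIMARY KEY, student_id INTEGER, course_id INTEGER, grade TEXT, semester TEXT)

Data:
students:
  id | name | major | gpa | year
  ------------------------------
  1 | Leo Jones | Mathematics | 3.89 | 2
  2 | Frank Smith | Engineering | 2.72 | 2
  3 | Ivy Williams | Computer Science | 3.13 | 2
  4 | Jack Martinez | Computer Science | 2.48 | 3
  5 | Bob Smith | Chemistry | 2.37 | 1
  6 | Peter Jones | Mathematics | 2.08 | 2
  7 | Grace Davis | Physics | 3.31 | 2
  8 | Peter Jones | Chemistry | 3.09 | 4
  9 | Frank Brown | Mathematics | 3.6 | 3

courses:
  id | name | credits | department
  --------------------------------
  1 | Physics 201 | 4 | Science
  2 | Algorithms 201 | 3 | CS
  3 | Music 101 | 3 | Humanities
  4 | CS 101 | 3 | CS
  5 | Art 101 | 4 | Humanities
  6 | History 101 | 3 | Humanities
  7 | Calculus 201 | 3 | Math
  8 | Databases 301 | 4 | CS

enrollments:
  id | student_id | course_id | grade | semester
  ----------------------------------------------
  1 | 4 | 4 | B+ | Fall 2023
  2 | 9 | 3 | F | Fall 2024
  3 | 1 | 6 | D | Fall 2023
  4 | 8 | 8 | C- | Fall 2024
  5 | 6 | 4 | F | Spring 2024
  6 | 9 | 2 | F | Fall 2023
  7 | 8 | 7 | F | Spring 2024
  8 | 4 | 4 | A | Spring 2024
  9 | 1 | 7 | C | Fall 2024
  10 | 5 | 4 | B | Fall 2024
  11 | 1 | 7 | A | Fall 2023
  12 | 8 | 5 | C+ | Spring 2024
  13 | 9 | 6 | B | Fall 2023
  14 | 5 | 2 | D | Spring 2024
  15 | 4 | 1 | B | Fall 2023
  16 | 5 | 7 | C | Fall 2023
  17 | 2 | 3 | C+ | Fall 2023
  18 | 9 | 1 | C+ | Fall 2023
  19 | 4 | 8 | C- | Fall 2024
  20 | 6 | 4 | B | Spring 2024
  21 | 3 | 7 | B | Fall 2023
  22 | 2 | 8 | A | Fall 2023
SELECT department, SUM(credits) AS sum_credits FROM courses GROUP BY department

Execution result:
department | sum_credits
CS | 10
Humanities | 10
Math | 3
Science | 4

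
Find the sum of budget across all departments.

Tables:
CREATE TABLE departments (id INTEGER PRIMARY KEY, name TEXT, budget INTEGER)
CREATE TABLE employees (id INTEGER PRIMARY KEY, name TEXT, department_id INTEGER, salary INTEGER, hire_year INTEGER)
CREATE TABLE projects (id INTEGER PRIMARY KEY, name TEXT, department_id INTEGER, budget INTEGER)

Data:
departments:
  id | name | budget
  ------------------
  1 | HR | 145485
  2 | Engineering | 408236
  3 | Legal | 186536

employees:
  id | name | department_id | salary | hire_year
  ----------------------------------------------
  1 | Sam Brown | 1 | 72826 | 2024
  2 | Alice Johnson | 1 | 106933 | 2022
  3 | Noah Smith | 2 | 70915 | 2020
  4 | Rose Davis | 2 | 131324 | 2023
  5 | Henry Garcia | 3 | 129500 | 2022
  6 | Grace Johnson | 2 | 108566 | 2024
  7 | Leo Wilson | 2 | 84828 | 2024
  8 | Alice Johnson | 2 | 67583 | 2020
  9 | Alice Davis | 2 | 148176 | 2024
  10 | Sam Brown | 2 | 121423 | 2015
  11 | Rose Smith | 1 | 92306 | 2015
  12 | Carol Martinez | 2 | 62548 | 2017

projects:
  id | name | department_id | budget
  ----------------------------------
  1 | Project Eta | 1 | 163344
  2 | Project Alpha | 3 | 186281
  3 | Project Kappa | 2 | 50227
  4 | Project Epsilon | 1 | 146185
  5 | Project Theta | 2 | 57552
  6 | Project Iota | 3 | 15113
SELECT SUM(budget) FROM departments

Execution result:
740257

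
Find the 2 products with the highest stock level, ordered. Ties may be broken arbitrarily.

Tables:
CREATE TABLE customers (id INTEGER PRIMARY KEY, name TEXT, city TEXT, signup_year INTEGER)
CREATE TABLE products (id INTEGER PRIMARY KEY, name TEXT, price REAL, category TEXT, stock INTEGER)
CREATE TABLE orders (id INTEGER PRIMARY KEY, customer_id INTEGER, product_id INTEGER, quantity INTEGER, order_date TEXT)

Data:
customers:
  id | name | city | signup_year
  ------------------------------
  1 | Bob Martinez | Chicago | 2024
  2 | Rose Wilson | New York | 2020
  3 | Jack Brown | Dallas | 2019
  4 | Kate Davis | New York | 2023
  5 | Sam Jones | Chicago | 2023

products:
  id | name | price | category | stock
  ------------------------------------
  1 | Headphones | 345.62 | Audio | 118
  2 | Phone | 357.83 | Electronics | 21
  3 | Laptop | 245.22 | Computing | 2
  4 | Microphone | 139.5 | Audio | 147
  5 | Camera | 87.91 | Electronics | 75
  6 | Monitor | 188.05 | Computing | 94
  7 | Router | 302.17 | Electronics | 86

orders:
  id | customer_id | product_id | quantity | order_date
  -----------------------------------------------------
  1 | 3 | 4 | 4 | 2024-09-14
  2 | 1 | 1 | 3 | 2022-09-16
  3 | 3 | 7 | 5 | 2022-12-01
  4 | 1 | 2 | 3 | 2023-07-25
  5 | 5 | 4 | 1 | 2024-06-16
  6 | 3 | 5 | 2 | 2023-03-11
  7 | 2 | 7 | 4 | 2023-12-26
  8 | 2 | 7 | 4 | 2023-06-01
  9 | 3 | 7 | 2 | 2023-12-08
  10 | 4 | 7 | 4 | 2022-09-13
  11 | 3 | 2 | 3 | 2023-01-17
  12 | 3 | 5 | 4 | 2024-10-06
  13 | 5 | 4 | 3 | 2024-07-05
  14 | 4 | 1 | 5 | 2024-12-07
SELECT name, stock FROM products ORDER BY stock DESC LIMIT 2

Execution result:
name | stock
Microphone | 147
Headphones | 118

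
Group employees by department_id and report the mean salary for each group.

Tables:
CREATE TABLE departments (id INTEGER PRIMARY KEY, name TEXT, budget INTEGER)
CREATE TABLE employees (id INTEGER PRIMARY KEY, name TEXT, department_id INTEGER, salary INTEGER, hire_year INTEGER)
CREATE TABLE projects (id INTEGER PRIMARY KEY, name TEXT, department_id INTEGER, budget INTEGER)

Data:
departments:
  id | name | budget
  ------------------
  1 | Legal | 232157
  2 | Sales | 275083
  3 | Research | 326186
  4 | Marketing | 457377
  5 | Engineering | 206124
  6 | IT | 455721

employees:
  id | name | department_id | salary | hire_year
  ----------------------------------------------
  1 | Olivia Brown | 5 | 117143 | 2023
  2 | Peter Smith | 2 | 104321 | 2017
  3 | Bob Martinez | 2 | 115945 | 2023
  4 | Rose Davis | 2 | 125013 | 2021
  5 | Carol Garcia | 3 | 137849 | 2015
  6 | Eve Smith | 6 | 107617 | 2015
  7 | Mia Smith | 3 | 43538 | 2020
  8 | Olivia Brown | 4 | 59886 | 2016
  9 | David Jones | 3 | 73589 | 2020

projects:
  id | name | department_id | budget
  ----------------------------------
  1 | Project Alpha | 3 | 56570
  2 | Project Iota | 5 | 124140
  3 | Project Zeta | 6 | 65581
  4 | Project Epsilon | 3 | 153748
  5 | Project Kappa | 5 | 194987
SELECT department_id, AVG(salary) AS avg_salary FROM employees GROUP BY department_id

Execution result:
department_id | avg_salary
2 | 115093.00
3 | 84992.00
4 | 59886.00
5 | 117143.00
6 | 107617.00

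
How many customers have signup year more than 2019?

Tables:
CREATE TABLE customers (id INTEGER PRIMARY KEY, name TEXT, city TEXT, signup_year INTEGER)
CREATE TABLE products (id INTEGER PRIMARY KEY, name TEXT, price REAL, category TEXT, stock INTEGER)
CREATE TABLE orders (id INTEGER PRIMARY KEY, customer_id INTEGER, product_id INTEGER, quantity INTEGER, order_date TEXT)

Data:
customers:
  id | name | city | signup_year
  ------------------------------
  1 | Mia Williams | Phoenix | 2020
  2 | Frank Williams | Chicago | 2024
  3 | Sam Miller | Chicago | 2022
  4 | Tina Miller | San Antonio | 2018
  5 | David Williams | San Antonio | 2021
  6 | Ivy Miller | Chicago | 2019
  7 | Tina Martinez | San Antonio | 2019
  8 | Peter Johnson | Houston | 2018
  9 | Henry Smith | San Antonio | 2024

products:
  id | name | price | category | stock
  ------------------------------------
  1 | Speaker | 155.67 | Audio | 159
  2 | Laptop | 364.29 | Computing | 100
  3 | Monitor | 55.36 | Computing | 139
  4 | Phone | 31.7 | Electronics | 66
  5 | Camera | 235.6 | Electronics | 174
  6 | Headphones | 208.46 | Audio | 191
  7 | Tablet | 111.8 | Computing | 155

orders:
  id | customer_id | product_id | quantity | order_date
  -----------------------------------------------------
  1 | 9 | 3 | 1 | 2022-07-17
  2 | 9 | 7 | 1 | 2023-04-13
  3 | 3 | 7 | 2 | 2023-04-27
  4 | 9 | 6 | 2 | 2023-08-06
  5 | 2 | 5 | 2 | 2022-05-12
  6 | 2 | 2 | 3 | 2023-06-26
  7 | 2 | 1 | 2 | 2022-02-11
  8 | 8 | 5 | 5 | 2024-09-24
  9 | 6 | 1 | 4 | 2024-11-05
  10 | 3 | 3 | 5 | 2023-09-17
SELECT COUNT(*) FROM customers WHERE signup_year > 2019

Execution result:
5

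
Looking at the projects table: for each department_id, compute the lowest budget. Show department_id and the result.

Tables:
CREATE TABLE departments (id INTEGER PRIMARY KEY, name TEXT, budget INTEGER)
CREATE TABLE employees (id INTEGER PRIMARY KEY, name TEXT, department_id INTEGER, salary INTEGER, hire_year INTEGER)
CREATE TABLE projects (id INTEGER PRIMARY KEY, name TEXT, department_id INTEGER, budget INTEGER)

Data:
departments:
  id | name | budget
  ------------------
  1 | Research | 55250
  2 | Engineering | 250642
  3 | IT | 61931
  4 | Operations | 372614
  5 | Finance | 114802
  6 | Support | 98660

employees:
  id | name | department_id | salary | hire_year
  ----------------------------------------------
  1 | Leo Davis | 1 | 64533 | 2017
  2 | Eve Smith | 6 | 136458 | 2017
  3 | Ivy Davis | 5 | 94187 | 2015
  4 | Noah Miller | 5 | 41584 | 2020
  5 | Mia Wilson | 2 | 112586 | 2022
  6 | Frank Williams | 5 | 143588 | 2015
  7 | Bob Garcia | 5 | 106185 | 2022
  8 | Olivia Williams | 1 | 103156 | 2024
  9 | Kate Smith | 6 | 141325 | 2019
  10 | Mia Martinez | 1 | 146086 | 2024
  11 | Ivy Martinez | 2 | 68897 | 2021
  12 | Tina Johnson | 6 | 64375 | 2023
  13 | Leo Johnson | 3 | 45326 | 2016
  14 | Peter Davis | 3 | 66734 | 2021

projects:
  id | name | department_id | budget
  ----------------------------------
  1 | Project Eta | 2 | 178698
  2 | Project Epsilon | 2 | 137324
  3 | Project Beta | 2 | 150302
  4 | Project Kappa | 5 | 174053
SELECT department_id, MIN(budget) AS min_budget FROM projects GROUP BY department_id

Execution result:
department_id | min_budget
2 | 137324
5 | 174053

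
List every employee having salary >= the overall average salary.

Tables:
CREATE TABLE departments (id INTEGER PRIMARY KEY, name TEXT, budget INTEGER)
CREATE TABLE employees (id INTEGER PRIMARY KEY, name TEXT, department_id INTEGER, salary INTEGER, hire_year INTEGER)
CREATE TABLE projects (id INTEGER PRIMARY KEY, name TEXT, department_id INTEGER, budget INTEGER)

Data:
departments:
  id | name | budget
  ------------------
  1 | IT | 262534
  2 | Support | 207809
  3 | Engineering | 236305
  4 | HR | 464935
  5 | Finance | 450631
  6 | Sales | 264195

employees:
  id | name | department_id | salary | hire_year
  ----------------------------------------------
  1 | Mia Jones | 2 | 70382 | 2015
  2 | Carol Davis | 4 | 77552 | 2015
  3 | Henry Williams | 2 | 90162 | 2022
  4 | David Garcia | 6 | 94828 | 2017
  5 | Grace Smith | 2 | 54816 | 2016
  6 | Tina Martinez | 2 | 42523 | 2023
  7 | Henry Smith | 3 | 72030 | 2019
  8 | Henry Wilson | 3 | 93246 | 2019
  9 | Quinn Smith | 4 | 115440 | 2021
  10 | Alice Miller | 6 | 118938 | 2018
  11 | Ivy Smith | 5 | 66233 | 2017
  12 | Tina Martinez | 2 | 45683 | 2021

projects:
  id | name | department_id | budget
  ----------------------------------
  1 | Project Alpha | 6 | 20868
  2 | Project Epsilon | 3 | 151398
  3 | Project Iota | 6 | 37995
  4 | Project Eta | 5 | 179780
SELECT name, salary FROM employees WHERE salary >= (SELECT AVG(salary) FROM employees)

Execution result:
name | salary
Henry Williams | 90162
David Garcia | 94828
Henry Wilson | 93246
Quinn Smith | 115440
Alice Miller | 118938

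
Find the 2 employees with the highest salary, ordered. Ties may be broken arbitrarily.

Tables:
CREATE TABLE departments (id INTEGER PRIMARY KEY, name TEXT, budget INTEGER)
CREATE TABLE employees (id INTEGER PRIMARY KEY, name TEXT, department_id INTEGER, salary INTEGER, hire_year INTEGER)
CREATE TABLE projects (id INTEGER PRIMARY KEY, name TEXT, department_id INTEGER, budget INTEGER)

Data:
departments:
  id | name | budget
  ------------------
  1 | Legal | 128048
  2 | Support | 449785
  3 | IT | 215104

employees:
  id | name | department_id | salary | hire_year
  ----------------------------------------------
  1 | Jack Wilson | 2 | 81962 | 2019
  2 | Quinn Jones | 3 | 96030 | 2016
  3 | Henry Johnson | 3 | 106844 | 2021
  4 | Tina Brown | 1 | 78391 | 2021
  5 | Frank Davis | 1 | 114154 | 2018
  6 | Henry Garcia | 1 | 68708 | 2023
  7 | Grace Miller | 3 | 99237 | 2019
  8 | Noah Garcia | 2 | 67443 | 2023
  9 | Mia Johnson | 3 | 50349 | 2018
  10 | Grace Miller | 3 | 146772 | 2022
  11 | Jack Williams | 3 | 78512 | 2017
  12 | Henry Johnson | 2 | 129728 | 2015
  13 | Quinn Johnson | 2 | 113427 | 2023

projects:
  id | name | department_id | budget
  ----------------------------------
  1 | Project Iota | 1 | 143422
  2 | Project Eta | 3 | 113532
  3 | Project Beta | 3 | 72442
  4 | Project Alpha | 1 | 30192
SELECT name, salary FROM employees ORDER BY salary DESC LIMIT 2

Execution result:
name | salary
Grace Miller | 146772
Henry Johnson | 129728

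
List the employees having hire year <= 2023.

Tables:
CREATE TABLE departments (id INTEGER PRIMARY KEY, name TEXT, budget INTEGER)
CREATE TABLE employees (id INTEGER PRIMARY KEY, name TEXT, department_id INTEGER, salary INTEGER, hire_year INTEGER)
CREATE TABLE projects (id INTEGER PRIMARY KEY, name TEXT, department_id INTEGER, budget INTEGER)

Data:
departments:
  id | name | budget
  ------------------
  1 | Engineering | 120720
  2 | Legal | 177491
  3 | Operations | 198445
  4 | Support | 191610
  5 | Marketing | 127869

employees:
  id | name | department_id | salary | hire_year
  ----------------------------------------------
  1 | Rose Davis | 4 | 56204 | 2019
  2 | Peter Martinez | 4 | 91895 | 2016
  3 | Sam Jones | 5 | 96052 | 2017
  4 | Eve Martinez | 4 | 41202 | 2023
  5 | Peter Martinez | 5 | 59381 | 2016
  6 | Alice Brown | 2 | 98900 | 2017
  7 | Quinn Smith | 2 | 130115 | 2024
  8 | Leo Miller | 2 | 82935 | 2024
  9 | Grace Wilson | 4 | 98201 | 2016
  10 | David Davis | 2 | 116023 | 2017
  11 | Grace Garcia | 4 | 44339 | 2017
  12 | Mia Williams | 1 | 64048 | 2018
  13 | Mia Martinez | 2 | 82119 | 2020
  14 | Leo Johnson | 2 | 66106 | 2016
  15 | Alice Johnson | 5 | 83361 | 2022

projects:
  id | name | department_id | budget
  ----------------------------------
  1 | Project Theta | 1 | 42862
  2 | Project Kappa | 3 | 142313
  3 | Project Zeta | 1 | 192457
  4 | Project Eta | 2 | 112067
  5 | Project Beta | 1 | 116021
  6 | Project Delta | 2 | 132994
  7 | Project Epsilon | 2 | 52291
SELECT name, hire_year FROM employees WHERE hire_year <= 2023

Execution result:
name | hire_year
Rose Davis | 2019
Peter Martinez | 2016
Sam Jones | 2017
Eve Martinez | 2023
Peter Martinez | 2016
Alice Brown | 2017
Grace Wilson | 2016
David Davis | 2017
Grace Garcia | 2017
Mia Williams | 2018
Mia Martinez | 2020
Leo Johnson | 2016
Alice Johnson | 2022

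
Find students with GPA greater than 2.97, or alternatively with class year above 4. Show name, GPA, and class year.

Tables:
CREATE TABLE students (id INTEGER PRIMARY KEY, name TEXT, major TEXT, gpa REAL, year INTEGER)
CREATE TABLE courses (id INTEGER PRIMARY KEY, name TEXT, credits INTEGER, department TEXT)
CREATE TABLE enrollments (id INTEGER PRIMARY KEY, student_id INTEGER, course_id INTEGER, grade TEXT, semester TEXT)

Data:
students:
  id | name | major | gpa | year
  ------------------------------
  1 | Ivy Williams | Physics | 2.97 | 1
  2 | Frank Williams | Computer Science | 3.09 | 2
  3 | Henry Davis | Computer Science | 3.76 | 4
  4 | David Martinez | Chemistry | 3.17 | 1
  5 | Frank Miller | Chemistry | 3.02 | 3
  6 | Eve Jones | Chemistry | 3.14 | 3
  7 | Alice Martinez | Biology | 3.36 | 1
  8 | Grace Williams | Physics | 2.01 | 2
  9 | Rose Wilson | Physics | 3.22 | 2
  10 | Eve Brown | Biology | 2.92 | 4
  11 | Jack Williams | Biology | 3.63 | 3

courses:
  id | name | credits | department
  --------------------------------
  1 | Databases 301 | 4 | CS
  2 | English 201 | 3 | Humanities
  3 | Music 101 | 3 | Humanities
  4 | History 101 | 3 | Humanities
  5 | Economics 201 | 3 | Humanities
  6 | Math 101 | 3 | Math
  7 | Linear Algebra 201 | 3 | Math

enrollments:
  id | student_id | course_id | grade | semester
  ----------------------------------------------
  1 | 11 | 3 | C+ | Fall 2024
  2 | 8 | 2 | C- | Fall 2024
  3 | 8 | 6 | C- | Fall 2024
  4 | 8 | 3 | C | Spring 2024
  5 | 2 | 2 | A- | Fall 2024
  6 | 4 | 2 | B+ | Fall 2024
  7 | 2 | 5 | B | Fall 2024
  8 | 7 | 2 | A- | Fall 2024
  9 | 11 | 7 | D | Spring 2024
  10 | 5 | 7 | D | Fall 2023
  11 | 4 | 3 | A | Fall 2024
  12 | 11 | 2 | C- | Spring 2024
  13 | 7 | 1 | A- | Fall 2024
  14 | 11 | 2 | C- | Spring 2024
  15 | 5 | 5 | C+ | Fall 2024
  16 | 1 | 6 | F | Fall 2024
SELECT name, gpa, year FROM students WHERE gpa > 2.97 OR year > 4

Execution result:
name | gpa | year
Frank Williams | 3.09 | 2
Henry Davis | 3.76 | 4
David Martinez | 3.17 | 1
Frank Miller | 3.02 | 3
Eve Jones | 3.14 | 3
Alice Martinez | 3.36 | 1
Rose Wilson | 3.22 | 2
Jack Williams | 3.63 | 3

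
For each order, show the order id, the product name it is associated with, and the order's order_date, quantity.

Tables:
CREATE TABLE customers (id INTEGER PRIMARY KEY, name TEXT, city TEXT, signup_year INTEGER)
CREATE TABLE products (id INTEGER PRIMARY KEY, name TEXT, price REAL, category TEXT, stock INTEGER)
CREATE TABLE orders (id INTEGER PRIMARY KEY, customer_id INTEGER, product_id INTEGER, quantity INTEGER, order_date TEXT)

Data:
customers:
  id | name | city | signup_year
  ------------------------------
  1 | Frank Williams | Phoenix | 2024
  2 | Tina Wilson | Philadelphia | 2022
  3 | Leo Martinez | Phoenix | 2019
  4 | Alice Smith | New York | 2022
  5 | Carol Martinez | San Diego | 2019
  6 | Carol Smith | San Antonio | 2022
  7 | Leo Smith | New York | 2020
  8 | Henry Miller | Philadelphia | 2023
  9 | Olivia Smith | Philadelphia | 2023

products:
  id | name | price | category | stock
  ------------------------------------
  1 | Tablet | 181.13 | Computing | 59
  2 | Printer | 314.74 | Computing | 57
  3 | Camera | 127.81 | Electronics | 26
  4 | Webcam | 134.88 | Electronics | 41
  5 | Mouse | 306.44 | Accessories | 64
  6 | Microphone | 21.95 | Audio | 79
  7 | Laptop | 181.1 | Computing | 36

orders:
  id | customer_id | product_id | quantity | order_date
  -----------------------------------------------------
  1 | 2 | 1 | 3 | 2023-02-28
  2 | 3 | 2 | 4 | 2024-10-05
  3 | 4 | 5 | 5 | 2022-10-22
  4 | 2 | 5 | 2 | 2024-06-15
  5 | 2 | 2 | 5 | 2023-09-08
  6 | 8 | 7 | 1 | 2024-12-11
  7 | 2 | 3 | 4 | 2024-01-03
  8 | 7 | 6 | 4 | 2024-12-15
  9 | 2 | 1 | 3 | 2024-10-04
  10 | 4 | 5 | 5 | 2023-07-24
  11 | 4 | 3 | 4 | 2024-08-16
SELECT c.id, p.name AS product, c.order_date, c.quantity FROM orders c JOIN products p ON c.product_id = p.id

Execution result:
id | product | order_date | quantity
1 | Tablet | 2023-02-28 | 3
2 | Printer | 2024-10-05 | 4
3 | Mouse | 2022-10-22 | 5
4 | Mouse | 2024-06-15 | 2
5 | Printer | 2023-09-08 | 5
6 | Laptop | 2024-12-11 | 1
7 | Camera | 2024-01-03 | 4
8 | Microphone | 2024-12-15 | 4
9 | Tablet | 2024-10-04 | 3
10 | Mouse | 2023-07-24 | 5
11 | Camera | 2024-08-16 | 4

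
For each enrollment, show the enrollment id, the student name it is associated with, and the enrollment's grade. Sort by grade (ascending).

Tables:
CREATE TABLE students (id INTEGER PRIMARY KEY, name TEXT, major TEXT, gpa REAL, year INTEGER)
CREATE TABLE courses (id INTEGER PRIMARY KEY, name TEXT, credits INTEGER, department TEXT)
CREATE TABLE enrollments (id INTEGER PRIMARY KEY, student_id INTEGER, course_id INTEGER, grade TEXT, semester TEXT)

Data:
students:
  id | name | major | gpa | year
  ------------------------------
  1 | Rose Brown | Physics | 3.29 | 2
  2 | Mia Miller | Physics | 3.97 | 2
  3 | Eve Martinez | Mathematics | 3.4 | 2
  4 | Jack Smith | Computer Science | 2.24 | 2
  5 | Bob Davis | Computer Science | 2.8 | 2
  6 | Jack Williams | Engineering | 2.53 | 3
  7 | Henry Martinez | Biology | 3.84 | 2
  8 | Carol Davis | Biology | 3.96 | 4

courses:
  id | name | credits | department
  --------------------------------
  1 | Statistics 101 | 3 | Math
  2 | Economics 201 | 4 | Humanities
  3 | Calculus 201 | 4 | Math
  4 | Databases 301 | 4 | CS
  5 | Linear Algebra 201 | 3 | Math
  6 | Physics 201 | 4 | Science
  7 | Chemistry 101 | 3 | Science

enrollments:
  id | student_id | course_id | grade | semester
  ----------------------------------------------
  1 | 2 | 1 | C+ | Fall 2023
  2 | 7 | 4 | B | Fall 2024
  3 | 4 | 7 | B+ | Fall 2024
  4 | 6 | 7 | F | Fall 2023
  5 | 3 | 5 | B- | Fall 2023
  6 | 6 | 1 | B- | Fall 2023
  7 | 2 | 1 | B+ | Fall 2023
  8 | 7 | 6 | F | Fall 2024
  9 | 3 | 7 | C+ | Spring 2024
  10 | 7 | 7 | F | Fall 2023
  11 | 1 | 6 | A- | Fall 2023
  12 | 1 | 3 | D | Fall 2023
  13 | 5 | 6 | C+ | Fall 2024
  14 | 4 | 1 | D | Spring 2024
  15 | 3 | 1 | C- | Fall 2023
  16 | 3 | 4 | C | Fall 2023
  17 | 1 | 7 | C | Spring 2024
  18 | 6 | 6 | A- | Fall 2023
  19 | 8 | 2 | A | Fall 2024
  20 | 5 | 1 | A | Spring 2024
SELECT c.id, p.name AS student, c.grade FROM enrollments c JOIN students p ON c.student_id = p.id ORDER BY c.grade ASC

Execution result:
id | student | grade
19 | Carol Davis | A
20 | Bob Davis | A
11 | Rose Brown | A-
18 | Jack Williams | A-
2 | Henry Martinez | B
3 | Jack Smith | B+
7 | Mia Miller | B+
5 | Eve Martinez | B-
6 | Jack Williams | B-
16 | Eve Martinez | C
17 | Rose Brown | C
1 | Mia Miller | C+
9 | Eve Martinez | C+
13 | Bob Davis | C+
15 | Eve Martinez | C-
12 | Rose Brown | D
14 | Jack Smith | D
4 | Jack Williams | F
8 | Henry Martinez | F
10 | Henry Martinez | F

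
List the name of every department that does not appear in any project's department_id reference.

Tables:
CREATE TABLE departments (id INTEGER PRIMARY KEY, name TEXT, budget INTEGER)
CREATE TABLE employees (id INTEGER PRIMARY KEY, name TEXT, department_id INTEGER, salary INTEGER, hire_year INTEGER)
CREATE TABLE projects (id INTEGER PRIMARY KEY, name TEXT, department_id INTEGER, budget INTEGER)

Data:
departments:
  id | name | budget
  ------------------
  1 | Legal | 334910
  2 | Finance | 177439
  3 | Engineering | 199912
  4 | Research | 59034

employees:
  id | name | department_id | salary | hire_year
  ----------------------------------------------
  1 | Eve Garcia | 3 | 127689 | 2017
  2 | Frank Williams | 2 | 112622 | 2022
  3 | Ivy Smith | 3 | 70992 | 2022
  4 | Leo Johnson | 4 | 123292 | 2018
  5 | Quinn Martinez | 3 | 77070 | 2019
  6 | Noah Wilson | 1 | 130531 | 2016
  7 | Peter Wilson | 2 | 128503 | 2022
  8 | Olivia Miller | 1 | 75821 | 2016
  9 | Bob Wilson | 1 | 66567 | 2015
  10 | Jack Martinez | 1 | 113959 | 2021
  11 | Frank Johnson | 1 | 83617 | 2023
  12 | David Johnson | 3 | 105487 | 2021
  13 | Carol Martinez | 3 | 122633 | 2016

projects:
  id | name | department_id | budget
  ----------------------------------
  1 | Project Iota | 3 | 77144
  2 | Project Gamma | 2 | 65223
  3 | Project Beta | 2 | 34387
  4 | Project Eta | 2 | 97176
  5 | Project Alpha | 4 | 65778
SELECT p.name FROM departments p LEFT JOIN projects c ON c.department_id = p.id WHERE c.id IS NULL

Execution result:
Legal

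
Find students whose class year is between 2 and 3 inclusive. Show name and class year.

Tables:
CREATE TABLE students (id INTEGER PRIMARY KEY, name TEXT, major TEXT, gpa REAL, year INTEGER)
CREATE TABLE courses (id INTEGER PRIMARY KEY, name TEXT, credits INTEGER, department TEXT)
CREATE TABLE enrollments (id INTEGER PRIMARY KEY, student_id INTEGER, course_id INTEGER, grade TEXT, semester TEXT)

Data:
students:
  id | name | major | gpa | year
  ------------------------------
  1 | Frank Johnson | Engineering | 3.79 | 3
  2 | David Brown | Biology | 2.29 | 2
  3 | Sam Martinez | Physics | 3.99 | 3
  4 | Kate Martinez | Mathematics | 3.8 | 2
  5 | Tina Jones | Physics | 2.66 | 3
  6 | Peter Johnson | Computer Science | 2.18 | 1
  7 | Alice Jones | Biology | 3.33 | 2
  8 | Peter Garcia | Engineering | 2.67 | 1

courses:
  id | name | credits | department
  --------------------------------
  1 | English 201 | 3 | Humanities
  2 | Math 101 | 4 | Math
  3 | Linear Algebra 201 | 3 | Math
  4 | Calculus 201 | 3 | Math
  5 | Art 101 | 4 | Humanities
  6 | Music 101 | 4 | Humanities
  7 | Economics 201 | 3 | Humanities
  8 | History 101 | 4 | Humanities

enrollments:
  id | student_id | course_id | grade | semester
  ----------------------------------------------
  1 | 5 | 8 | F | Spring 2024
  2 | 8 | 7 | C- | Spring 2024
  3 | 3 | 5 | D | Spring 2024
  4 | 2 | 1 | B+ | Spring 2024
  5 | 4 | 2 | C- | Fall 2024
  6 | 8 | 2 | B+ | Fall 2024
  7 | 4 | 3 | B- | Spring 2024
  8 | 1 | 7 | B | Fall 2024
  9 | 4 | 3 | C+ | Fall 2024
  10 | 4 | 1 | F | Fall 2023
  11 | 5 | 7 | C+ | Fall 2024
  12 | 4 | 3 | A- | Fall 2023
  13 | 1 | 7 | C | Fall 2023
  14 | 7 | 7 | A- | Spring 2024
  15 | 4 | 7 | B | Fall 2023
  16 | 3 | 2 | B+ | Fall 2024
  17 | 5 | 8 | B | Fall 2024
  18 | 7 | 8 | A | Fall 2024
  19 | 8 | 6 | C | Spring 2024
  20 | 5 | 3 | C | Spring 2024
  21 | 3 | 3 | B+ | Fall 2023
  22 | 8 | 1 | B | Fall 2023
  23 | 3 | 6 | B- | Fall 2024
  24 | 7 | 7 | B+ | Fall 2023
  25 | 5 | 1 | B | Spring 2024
SELECT name, year FROM students WHERE year BETWEEN 2 AND 3

Execution result:
name | year
Frank Johnson | 3
David Brown | 2
Sam Martinez | 3
Kate Martinez | 2
Tina Jones | 3
Alice Jones | 2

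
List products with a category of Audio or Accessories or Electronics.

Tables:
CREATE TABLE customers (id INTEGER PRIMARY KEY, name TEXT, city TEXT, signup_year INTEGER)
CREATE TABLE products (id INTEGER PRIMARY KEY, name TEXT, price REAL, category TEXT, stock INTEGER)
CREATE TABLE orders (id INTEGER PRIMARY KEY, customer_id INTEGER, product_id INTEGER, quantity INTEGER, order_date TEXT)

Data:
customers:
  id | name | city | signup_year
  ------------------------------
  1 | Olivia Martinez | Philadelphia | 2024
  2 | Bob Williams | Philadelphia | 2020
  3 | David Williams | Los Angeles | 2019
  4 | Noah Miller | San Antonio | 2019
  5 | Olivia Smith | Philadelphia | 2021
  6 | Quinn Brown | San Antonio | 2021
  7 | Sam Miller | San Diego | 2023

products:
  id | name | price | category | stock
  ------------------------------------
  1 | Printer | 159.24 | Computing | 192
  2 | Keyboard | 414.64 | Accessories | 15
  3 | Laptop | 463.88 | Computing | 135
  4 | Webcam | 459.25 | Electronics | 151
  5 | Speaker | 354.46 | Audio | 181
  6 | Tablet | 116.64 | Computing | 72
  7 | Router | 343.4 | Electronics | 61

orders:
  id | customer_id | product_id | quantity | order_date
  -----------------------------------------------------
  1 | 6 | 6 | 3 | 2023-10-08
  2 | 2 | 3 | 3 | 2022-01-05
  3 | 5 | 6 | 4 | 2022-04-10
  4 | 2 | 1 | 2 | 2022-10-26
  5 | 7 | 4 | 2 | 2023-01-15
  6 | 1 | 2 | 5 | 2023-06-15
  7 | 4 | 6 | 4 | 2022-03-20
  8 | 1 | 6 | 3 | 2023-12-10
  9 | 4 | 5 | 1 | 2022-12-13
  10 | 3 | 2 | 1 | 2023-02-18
SELECT name, category FROM products WHERE category IN ('Audio', 'Accessories', 'Electronics')

Execution result:
name | category
Keyboard | Accessories
Webcam | Electronics
Speaker | Audio
Router | Electronics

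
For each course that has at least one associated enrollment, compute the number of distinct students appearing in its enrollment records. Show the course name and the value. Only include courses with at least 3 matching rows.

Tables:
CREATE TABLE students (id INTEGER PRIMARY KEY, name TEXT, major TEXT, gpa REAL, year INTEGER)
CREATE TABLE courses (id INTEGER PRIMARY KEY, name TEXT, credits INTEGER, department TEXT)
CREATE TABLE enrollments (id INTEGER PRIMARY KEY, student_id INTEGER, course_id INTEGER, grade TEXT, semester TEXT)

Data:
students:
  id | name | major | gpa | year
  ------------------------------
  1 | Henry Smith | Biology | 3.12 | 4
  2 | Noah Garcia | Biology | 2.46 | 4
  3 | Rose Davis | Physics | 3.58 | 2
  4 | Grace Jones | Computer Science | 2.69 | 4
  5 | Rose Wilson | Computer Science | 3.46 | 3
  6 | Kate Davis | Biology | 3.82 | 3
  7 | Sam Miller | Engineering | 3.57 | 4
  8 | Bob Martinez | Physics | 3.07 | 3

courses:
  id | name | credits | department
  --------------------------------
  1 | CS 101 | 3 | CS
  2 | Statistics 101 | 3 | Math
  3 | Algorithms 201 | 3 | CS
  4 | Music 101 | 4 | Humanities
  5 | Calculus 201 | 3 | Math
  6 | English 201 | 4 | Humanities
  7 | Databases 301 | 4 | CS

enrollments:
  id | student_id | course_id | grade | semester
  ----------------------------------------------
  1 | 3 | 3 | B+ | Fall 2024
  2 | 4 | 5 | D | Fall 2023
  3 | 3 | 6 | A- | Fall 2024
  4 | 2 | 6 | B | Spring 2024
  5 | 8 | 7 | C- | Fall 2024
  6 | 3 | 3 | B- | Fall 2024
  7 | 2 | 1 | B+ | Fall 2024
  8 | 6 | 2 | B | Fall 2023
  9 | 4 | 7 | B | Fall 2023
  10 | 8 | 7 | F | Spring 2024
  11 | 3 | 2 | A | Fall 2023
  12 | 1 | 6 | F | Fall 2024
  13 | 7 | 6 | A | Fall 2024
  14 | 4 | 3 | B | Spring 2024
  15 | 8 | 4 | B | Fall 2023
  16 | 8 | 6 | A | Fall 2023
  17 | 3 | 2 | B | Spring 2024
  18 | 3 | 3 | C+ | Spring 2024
SELECT p.name, COUNT(DISTINCT c.student_id) AS distinct_student_count FROM enrollments c JOIN courses p ON c.course_id = p.id GROUP BY p.id, p.name HAVING COUNT(*) >= 3

Execution result:
name | distinct_student_count
Statistics 101 | 2
Algorithms 201 | 2
English 201 | 5
Databases 301 | 2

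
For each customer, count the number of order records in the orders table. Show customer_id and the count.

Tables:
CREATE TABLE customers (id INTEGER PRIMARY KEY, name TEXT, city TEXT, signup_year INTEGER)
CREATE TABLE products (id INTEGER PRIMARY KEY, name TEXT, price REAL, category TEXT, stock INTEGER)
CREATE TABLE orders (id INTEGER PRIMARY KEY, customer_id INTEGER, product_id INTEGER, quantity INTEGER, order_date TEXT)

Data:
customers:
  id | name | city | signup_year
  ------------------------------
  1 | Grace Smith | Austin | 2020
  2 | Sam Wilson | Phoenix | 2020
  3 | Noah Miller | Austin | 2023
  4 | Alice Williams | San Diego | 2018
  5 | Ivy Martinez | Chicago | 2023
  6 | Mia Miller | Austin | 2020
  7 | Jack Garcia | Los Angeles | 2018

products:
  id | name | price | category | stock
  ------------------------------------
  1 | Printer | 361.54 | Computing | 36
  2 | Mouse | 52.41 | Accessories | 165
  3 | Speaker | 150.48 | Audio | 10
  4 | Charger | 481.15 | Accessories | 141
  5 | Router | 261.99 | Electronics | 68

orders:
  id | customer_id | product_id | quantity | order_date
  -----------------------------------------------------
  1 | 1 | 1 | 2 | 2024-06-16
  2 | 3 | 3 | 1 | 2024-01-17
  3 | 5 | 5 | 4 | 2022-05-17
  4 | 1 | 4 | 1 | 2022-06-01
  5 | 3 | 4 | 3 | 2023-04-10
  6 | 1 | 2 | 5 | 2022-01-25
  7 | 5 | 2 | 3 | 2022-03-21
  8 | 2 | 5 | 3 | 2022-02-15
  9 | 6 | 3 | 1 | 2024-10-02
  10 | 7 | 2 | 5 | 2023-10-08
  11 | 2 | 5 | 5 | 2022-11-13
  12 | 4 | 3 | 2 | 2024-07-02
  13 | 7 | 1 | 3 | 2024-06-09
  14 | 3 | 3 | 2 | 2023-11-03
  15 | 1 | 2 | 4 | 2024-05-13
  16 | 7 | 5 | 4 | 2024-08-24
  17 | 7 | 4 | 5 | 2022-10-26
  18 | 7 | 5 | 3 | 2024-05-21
SELECT customer_id, COUNT(*) AS order_count FROM orders GROUP BY customer_id

Execution result:
customer_id | order_count
1 | 4
2 | 2
3 | 3
4 | 1
5 | 2
6 | 1
7 | 5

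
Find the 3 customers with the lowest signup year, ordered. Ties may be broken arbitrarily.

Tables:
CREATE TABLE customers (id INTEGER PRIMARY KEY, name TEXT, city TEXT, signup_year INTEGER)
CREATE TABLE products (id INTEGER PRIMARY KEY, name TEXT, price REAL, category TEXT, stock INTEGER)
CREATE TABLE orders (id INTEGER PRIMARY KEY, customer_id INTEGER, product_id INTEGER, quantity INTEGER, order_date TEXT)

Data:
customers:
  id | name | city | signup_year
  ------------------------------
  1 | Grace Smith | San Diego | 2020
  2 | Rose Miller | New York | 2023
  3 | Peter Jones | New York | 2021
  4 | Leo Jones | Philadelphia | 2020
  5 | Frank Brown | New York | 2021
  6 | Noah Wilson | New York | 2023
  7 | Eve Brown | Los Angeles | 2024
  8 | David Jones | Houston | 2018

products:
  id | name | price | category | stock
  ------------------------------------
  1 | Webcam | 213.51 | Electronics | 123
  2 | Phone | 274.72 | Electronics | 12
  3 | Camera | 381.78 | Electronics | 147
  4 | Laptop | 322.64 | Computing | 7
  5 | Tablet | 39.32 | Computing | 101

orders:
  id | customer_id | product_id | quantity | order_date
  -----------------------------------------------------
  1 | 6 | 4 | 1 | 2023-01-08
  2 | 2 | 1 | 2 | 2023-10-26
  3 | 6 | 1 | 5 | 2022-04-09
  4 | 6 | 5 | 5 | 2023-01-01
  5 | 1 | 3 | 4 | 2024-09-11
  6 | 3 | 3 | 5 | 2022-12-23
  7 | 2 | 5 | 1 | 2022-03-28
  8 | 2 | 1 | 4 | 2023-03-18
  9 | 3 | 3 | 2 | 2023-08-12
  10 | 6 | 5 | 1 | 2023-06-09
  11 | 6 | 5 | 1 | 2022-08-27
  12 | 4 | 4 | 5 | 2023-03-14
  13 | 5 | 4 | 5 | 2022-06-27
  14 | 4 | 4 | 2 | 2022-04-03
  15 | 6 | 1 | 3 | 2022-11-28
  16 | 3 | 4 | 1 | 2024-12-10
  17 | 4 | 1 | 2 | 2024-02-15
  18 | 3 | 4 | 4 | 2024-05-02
SELECT name, signup_year FROM customers ORDER BY signup_year ASC LIMIT 3

Execution result:
name | signup_year
David Jones | 2018
Grace Smith | 2020
Leo Jones | 2020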